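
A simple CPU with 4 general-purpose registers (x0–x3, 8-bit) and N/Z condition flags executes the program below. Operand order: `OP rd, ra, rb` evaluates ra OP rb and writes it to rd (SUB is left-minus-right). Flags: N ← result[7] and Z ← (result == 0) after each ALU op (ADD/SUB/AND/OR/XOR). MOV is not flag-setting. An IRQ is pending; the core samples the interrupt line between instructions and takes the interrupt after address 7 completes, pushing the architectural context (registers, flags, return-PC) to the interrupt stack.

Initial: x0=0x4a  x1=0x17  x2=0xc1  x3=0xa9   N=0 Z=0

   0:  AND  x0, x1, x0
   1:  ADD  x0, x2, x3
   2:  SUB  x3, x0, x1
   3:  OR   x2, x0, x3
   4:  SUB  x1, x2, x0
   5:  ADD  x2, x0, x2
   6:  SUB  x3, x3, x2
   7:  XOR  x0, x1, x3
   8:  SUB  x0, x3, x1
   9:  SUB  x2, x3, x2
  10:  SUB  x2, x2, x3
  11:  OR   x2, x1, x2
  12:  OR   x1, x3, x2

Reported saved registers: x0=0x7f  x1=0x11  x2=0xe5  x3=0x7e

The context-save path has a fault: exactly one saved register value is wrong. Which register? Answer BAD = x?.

BAD = x3

after  0: x0=0x02 x1=0x17 x2=0xc1 x3=0xa9  N=0 Z=0
after  1: x0=0x6a x1=0x17 x2=0xc1 x3=0xa9  N=0 Z=0
after  2: x0=0x6a x1=0x17 x2=0xc1 x3=0x53  N=0 Z=0
after  3: x0=0x6a x1=0x17 x2=0x7b x3=0x53  N=0 Z=0
after  4: x0=0x6a x1=0x11 x2=0x7b x3=0x53  N=0 Z=0
after  5: x0=0x6a x1=0x11 x2=0xe5 x3=0x53  N=1 Z=0
after  6: x0=0x6a x1=0x11 x2=0xe5 x3=0x6e  N=0 Z=0
after  7: x0=0x7f x1=0x11 x2=0xe5 x3=0x6e  N=0 Z=0
-- IRQ taken; context saved, return-PC = 8 --
mismatch: x3: reported 0x7e vs actual 0x6e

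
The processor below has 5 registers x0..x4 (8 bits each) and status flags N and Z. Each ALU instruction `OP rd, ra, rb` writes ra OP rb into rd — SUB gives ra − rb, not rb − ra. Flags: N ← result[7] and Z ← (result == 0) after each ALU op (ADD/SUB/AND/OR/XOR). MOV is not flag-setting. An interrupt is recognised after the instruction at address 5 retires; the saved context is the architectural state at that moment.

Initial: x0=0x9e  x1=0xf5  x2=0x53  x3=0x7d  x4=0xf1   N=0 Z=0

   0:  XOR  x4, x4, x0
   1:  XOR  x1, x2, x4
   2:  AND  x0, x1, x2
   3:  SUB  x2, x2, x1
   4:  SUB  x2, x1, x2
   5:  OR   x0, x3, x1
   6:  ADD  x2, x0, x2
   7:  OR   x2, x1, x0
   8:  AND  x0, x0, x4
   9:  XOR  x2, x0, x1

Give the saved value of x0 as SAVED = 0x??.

SAVED = 0x7d

after  0: x0=0x9e x1=0xf5 x2=0x53 x3=0x7d x4=0x6f  N=0 Z=0
after  1: x0=0x9e x1=0x3c x2=0x53 x3=0x7d x4=0x6f  N=0 Z=0
after  2: x0=0x10 x1=0x3c x2=0x53 x3=0x7d x4=0x6f  N=0 Z=0
after  3: x0=0x10 x1=0x3c x2=0x17 x3=0x7d x4=0x6f  N=0 Z=0
after  4: x0=0x10 x1=0x3c x2=0x25 x3=0x7d x4=0x6f  N=0 Z=0
after  5: x0=0x7d x1=0x3c x2=0x25 x3=0x7d x4=0x6f  N=0 Z=0
-- IRQ taken; context saved, return-PC = 6 --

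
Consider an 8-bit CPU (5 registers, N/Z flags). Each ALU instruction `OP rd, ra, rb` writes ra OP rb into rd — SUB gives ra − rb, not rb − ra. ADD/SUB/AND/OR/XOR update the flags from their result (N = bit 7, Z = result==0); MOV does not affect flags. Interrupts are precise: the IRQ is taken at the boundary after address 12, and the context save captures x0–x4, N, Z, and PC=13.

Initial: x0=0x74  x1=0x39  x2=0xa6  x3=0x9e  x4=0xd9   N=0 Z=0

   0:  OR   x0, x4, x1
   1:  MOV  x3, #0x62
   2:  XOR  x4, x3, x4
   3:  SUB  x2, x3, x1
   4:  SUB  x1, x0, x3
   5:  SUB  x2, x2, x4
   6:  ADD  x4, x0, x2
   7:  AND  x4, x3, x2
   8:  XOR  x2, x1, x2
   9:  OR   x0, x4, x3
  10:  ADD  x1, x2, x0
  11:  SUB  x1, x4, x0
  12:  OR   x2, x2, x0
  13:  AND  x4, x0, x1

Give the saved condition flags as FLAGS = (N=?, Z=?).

FLAGS = (N=1, Z=0)

after  0: x0=0xf9 x1=0x39 x2=0xa6 x3=0x9e x4=0xd9  N=1 Z=0
after  1: x0=0xf9 x1=0x39 x2=0xa6 x3=0x62 x4=0xd9  N=1 Z=0
after  2: x0=0xf9 x1=0x39 x2=0xa6 x3=0x62 x4=0xbb  N=1 Z=0
after  3: x0=0xf9 x1=0x39 x2=0x29 x3=0x62 x4=0xbb  N=0 Z=0
after  4: x0=0xf9 x1=0x97 x2=0x29 x3=0x62 x4=0xbb  N=1 Z=0
after  5: x0=0xf9 x1=0x97 x2=0x6e x3=0x62 x4=0xbb  N=0 Z=0
after  6: x0=0xf9 x1=0x97 x2=0x6e x3=0x62 x4=0x67  N=0 Z=0
after  7: x0=0xf9 x1=0x97 x2=0x6e x3=0x62 x4=0x62  N=0 Z=0
after  8: x0=0xf9 x1=0x97 x2=0xf9 x3=0x62 x4=0x62  N=1 Z=0
after  9: x0=0x62 x1=0x97 x2=0xf9 x3=0x62 x4=0x62  N=0 Z=0
after 10: x0=0x62 x1=0x5b x2=0xf9 x3=0x62 x4=0x62  N=0 Z=0
after 11: x0=0x62 x1=0x00 x2=0xf9 x3=0x62 x4=0x62  N=0 Z=1
after 12: x0=0x62 x1=0x00 x2=0xfb x3=0x62 x4=0x62  N=1 Z=0
-- IRQ taken; context saved, return-PC = 13 --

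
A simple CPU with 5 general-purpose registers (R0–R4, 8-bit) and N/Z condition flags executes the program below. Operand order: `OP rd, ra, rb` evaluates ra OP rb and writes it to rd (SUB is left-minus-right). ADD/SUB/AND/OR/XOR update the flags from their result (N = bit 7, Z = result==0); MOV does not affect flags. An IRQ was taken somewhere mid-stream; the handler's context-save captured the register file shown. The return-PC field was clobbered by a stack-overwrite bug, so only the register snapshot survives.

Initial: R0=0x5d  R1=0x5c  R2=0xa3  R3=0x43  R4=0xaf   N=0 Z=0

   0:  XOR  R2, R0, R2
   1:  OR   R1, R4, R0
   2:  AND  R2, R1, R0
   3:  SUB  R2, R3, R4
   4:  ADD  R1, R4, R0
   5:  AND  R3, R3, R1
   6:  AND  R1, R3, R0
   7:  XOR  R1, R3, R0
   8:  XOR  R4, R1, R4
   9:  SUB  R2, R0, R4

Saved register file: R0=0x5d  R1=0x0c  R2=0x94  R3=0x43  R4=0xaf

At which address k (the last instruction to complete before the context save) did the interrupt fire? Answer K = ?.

K = 4

after  0: R0=0x5d R1=0x5c R2=0xfe R3=0x43 R4=0xaf  N=1 Z=0
after  1: R0=0x5d R1=0xff R2=0xfe R3=0x43 R4=0xaf  N=1 Z=0
after  2: R0=0x5d R1=0xff R2=0x5d R3=0x43 R4=0xaf  N=0 Z=0
after  3: R0=0x5d R1=0xff R2=0x94 R3=0x43 R4=0xaf  N=1 Z=0
after  4: R0=0x5d R1=0x0c R2=0x94 R3=0x43 R4=0xaf  N=0 Z=0
-- IRQ taken; context saved, return-PC = 5 --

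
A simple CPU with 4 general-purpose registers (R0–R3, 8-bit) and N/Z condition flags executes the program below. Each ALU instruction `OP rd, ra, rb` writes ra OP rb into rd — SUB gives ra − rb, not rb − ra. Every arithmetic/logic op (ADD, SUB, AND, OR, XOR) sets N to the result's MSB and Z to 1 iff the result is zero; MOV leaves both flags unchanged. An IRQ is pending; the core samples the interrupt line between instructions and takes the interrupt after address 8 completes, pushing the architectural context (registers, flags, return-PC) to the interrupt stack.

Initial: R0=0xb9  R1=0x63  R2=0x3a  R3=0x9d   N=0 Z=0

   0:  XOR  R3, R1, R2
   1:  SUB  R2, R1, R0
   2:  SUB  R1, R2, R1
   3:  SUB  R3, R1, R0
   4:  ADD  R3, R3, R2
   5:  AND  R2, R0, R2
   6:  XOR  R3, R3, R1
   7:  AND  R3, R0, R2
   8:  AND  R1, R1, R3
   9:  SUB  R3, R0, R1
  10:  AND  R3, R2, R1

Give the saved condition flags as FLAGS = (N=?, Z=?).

FLAGS = (N=0, Z=1)

after  0: R0=0xb9 R1=0x63 R2=0x3a R3=0x59  N=0 Z=0
after  1: R0=0xb9 R1=0x63 R2=0xaa R3=0x59  N=1 Z=0
after  2: R0=0xb9 R1=0x47 R2=0xaa R3=0x59  N=0 Z=0
after  3: R0=0xb9 R1=0x47 R2=0xaa R3=0x8e  N=1 Z=0
after  4: R0=0xb9 R1=0x47 R2=0xaa R3=0x38  N=0 Z=0
after  5: R0=0xb9 R1=0x47 R2=0xa8 R3=0x38  N=1 Z=0
after  6: R0=0xb9 R1=0x47 R2=0xa8 R3=0x7f  N=0 Z=0
after  7: R0=0xb9 R1=0x47 R2=0xa8 R3=0xa8  N=1 Z=0
after  8: R0=0xb9 R1=0x00 R2=0xa8 R3=0xa8  N=0 Z=1
-- IRQ taken; context saved, return-PC = 9 --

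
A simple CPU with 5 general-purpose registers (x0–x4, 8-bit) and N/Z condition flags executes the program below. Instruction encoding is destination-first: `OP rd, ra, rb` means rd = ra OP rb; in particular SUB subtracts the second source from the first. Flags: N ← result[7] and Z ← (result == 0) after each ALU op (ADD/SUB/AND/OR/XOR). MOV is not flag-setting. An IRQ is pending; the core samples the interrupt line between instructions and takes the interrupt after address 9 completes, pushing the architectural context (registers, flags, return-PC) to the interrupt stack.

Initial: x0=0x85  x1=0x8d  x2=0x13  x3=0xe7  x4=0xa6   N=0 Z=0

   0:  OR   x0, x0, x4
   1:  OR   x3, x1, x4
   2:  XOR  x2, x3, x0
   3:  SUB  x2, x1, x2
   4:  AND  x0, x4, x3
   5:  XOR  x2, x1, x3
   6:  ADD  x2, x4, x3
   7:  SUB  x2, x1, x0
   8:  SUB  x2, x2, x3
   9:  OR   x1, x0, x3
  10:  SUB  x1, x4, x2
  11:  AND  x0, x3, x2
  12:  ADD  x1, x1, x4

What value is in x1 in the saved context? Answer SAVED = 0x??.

SAVED = 0xaf

after  0: x0=0xa7 x1=0x8d x2=0x13 x3=0xe7 x4=0xa6  N=1 Z=0
after  1: x0=0xa7 x1=0x8d x2=0x13 x3=0xaf x4=0xa6  N=1 Z=0
after  2: x0=0xa7 x1=0x8d x2=0x08 x3=0xaf x4=0xa6  N=0 Z=0
after  3: x0=0xa7 x1=0x8d x2=0x85 x3=0xaf x4=0xa6  N=1 Z=0
after  4: x0=0xa6 x1=0x8d x2=0x85 x3=0xaf x4=0xa6  N=1 Z=0
after  5: x0=0xa6 x1=0x8d x2=0x22 x3=0xaf x4=0xa6  N=0 Z=0
after  6: x0=0xa6 x1=0x8d x2=0x55 x3=0xaf x4=0xa6  N=0 Z=0
after  7: x0=0xa6 x1=0x8d x2=0xe7 x3=0xaf x4=0xa6  N=1 Z=0
after  8: x0=0xa6 x1=0x8d x2=0x38 x3=0xaf x4=0xa6  N=0 Z=0
after  9: x0=0xa6 x1=0xaf x2=0x38 x3=0xaf x4=0xa6  N=1 Z=0
-- IRQ taken; context saved, return-PC = 10 --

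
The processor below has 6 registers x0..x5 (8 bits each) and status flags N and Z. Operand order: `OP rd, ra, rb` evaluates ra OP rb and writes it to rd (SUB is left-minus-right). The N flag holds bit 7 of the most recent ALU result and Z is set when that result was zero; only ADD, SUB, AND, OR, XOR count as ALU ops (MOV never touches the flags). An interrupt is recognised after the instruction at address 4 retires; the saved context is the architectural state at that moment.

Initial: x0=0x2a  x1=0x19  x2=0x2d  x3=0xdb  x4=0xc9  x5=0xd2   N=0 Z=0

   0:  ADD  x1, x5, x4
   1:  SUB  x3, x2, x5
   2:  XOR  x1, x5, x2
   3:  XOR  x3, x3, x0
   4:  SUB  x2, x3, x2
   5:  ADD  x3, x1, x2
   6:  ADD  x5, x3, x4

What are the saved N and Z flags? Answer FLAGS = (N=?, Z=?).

FLAGS = (N=0, Z=0)

after  0: x0=0x2a x1=0x9b x2=0x2d x3=0xdb x4=0xc9 x5=0xd2  N=1 Z=0
after  1: x0=0x2a x1=0x9b x2=0x2d x3=0x5b x4=0xc9 x5=0xd2  N=0 Z=0
after  2: x0=0x2a x1=0xff x2=0x2d x3=0x5b x4=0xc9 x5=0xd2  N=1 Z=0
after  3: x0=0x2a x1=0xff x2=0x2d x3=0x71 x4=0xc9 x5=0xd2  N=0 Z=0
after  4: x0=0x2a x1=0xff x2=0x44 x3=0x71 x4=0xc9 x5=0xd2  N=0 Z=0
-- IRQ taken; context saved, return-PC = 5 --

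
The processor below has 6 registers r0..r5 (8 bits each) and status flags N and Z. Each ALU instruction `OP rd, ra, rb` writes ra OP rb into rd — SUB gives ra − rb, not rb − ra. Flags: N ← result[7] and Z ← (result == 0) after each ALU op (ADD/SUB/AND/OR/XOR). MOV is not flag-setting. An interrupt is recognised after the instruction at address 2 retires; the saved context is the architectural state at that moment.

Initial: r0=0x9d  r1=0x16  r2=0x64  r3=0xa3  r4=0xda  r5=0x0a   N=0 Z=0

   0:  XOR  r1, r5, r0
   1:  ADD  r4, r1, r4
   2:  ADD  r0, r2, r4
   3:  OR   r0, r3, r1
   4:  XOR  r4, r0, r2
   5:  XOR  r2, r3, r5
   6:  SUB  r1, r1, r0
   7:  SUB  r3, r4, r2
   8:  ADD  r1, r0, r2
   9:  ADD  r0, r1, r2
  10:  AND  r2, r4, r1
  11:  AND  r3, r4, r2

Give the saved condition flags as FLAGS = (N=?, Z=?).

after  0: r0=0x9d r1=0x97 r2=0x64 r3=0xa3 r4=0xda r5=0x0a  N=1 Z=0
after  1: r0=0x9d r1=0x97 r2=0x64 r3=0xa3 r4=0x71 r5=0x0a  N=0 Z=0
after  2: r0=0xd5 r1=0x97 r2=0x64 r3=0xa3 r4=0x71 r5=0x0a  N=1 Z=0
-- IRQ taken; context saved, return-PC = 3 --

FLAGS = (N=1, Z=0)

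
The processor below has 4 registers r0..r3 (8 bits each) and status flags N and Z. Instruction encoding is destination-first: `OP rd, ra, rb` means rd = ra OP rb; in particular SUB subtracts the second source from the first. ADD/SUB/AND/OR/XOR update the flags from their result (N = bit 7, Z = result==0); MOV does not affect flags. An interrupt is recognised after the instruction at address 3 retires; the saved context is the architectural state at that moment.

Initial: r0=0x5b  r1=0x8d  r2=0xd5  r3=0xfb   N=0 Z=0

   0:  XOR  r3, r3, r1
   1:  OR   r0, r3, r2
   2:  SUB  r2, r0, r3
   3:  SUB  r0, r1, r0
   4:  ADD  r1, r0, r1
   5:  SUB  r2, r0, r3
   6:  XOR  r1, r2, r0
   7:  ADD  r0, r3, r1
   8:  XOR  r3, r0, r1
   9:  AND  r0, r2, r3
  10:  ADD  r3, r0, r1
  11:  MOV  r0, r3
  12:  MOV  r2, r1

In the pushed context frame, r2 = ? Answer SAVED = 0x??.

SAVED = 0x81

after  0: r0=0x5b r1=0x8d r2=0xd5 r3=0x76  N=0 Z=0
after  1: r0=0xf7 r1=0x8d r2=0xd5 r3=0x76  N=1 Z=0
after  2: r0=0xf7 r1=0x8d r2=0x81 r3=0x76  N=1 Z=0
after  3: r0=0x96 r1=0x8d r2=0x81 r3=0x76  N=1 Z=0
-- IRQ taken; context saved, return-PC = 4 --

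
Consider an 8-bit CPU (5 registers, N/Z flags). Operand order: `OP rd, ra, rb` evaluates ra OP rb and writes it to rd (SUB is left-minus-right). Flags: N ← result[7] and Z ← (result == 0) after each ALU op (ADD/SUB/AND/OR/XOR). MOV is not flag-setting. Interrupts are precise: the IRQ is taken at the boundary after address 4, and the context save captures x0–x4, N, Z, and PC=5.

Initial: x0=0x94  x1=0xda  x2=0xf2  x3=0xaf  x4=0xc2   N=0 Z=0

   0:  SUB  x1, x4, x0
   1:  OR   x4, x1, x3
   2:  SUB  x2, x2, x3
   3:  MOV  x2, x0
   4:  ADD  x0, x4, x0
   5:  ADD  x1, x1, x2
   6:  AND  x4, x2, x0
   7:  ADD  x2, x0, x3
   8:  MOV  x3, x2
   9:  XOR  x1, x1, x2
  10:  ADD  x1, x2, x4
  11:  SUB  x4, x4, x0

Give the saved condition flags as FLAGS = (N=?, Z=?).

FLAGS = (N=0, Z=0)

after  0: x0=0x94 x1=0x2e x2=0xf2 x3=0xaf x4=0xc2  N=0 Z=0
after  1: x0=0x94 x1=0x2e x2=0xf2 x3=0xaf x4=0xaf  N=1 Z=0
after  2: x0=0x94 x1=0x2e x2=0x43 x3=0xaf x4=0xaf  N=0 Z=0
after  3: x0=0x94 x1=0x2e x2=0x94 x3=0xaf x4=0xaf  N=0 Z=0
after  4: x0=0x43 x1=0x2e x2=0x94 x3=0xaf x4=0xaf  N=0 Z=0
-- IRQ taken; context saved, return-PC = 5 --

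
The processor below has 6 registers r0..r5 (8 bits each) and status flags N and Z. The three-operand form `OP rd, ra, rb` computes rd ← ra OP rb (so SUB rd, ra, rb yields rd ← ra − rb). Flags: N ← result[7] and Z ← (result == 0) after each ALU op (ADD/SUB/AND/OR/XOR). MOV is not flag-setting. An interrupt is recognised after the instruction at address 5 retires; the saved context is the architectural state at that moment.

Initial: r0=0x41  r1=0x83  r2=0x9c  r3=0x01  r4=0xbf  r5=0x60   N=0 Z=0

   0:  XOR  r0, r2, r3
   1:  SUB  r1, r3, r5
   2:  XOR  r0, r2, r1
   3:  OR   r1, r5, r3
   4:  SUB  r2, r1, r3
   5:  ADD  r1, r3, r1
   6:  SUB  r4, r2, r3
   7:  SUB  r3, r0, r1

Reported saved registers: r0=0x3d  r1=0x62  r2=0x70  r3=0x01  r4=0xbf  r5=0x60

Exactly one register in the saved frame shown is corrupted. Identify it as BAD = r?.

BAD = r2

after  0: r0=0x9d r1=0x83 r2=0x9c r3=0x01 r4=0xbf r5=0x60  N=1 Z=0
after  1: r0=0x9d r1=0xa1 r2=0x9c r3=0x01 r4=0xbf r5=0x60  N=1 Z=0
after  2: r0=0x3d r1=0xa1 r2=0x9c r3=0x01 r4=0xbf r5=0x60  N=0 Z=0
after  3: r0=0x3d r1=0x61 r2=0x9c r3=0x01 r4=0xbf r5=0x60  N=0 Z=0
after  4: r0=0x3d r1=0x61 r2=0x60 r3=0x01 r4=0xbf r5=0x60  N=0 Z=0
after  5: r0=0x3d r1=0x62 r2=0x60 r3=0x01 r4=0xbf r5=0x60  N=0 Z=0
-- IRQ taken; context saved, return-PC = 6 --
mismatch: r2: reported 0x70 vs actual 0x60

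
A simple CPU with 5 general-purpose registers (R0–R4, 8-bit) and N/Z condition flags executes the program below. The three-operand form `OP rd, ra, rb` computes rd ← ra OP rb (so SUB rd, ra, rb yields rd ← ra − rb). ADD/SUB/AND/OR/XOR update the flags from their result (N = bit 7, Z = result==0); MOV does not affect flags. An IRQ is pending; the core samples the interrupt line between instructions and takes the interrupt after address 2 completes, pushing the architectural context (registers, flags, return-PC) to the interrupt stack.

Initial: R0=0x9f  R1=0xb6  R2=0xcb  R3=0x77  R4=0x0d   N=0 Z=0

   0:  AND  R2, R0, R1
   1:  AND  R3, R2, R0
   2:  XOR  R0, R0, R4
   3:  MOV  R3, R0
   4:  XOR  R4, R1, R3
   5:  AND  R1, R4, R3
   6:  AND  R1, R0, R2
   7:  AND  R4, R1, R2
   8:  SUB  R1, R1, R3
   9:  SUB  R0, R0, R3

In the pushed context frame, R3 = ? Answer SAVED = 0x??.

SAVED = 0x96

after  0: R0=0x9f R1=0xb6 R2=0x96 R3=0x77 R4=0x0d  N=1 Z=0
after  1: R0=0x9f R1=0xb6 R2=0x96 R3=0x96 R4=0x0d  N=1 Z=0
after  2: R0=0x92 R1=0xb6 R2=0x96 R3=0x96 R4=0x0d  N=1 Z=0
-- IRQ taken; context saved, return-PC = 3 --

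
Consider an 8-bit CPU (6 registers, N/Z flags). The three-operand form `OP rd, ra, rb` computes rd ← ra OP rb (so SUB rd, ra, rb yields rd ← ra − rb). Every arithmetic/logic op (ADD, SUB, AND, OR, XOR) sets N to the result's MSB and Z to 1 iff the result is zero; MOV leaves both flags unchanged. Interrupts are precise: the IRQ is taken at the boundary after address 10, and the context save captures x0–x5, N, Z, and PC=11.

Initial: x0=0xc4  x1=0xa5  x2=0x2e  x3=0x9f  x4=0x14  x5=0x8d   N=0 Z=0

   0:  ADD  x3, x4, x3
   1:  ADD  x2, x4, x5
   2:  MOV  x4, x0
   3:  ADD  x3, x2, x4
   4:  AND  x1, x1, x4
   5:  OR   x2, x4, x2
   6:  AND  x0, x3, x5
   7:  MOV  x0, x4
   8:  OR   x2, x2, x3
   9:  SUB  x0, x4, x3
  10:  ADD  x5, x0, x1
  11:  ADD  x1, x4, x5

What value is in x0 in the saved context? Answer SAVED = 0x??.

SAVED = 0x5f

after  0: x0=0xc4 x1=0xa5 x2=0x2e x3=0xb3 x4=0x14 x5=0x8d  N=1 Z=0
after  1: x0=0xc4 x1=0xa5 x2=0xa1 x3=0xb3 x4=0x14 x5=0x8d  N=1 Z=0
after  2: x0=0xc4 x1=0xa5 x2=0xa1 x3=0xb3 x4=0xc4 x5=0x8d  N=1 Z=0
after  3: x0=0xc4 x1=0xa5 x2=0xa1 x3=0x65 x4=0xc4 x5=0x8d  N=0 Z=0
after  4: x0=0xc4 x1=0x84 x2=0xa1 x3=0x65 x4=0xc4 x5=0x8d  N=1 Z=0
after  5: x0=0xc4 x1=0x84 x2=0xe5 x3=0x65 x4=0xc4 x5=0x8d  N=1 Z=0
after  6: x0=0x05 x1=0x84 x2=0xe5 x3=0x65 x4=0xc4 x5=0x8d  N=0 Z=0
after  7: x0=0xc4 x1=0x84 x2=0xe5 x3=0x65 x4=0xc4 x5=0x8d  N=0 Z=0
after  8: x0=0xc4 x1=0x84 x2=0xe5 x3=0x65 x4=0xc4 x5=0x8d  N=1 Z=0
after  9: x0=0x5f x1=0x84 x2=0xe5 x3=0x65 x4=0xc4 x5=0x8d  N=0 Z=0
after 10: x0=0x5f x1=0x84 x2=0xe5 x3=0x65 x4=0xc4 x5=0xe3  N=1 Z=0
-- IRQ taken; context saved, return-PC = 11 --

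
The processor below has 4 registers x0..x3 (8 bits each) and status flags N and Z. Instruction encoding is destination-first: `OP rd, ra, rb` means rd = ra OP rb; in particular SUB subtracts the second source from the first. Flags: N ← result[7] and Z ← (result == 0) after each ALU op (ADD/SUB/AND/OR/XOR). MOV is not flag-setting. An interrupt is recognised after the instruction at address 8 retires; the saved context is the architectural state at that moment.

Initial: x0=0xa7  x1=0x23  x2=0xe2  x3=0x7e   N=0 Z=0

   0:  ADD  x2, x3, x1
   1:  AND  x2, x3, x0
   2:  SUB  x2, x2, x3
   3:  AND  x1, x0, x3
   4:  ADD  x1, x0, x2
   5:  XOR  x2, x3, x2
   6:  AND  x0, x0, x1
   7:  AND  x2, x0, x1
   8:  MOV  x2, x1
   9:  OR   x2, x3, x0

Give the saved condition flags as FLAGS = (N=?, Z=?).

FLAGS = (N=0, Z=0)

after  0: x0=0xa7 x1=0x23 x2=0xa1 x3=0x7e  N=1 Z=0
after  1: x0=0xa7 x1=0x23 x2=0x26 x3=0x7e  N=0 Z=0
after  2: x0=0xa7 x1=0x23 x2=0xa8 x3=0x7e  N=1 Z=0
after  3: x0=0xa7 x1=0x26 x2=0xa8 x3=0x7e  N=0 Z=0
after  4: x0=0xa7 x1=0x4f x2=0xa8 x3=0x7e  N=0 Z=0
after  5: x0=0xa7 x1=0x4f x2=0xd6 x3=0x7e  N=1 Z=0
after  6: x0=0x07 x1=0x4f x2=0xd6 x3=0x7e  N=0 Z=0
after  7: x0=0x07 x1=0x4f x2=0x07 x3=0x7e  N=0 Z=0
after  8: x0=0x07 x1=0x4f x2=0x4f x3=0x7e  N=0 Z=0
-- IRQ taken; context saved, return-PC = 9 --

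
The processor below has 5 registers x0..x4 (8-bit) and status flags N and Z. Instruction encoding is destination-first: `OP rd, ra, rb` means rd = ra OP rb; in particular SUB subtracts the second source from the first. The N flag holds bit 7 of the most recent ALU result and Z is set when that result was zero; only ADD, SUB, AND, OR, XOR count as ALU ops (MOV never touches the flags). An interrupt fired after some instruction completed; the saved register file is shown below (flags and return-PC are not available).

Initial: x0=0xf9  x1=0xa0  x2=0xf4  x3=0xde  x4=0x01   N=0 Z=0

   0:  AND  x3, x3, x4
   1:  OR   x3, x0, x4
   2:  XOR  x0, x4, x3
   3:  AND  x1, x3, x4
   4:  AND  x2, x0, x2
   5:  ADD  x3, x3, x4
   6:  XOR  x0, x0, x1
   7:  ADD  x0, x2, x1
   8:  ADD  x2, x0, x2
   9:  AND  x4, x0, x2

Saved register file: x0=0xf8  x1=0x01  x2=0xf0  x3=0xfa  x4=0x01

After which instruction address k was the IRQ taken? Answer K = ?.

K = 5

after  0: x0=0xf9 x1=0xa0 x2=0xf4 x3=0x00 x4=0x01  N=0 Z=1
after  1: x0=0xf9 x1=0xa0 x2=0xf4 x3=0xf9 x4=0x01  N=1 Z=0
after  2: x0=0xf8 x1=0xa0 x2=0xf4 x3=0xf9 x4=0x01  N=1 Z=0
after  3: x0=0xf8 x1=0x01 x2=0xf4 x3=0xf9 x4=0x01  N=0 Z=0
after  4: x0=0xf8 x1=0x01 x2=0xf0 x3=0xf9 x4=0x01  N=1 Z=0
after  5: x0=0xf8 x1=0x01 x2=0xf0 x3=0xfa x4=0x01  N=1 Z=0
-- IRQ taken; context saved, return-PC = 6 --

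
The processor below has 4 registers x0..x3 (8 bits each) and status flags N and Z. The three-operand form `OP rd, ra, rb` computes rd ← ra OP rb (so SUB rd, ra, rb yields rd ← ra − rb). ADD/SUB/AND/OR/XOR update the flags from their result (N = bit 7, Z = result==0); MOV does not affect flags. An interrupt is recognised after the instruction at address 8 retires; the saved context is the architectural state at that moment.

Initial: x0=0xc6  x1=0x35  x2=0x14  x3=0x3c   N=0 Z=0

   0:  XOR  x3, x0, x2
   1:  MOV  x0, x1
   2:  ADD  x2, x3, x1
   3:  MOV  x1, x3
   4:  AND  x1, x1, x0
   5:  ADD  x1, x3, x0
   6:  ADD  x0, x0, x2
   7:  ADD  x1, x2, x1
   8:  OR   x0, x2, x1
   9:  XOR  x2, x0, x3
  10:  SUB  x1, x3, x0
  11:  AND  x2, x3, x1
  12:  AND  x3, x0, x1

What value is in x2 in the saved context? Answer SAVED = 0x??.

after  0: x0=0xc6 x1=0x35 x2=0x14 x3=0xd2  N=1 Z=0
after  1: x0=0x35 x1=0x35 x2=0x14 x3=0xd2  N=1 Z=0
after  2: x0=0x35 x1=0x35 x2=0x07 x3=0xd2  N=0 Z=0
after  3: x0=0x35 x1=0xd2 x2=0x07 x3=0xd2  N=0 Z=0
after  4: x0=0x35 x1=0x10 x2=0x07 x3=0xd2  N=0 Z=0
after  5: x0=0x35 x1=0x07 x2=0x07 x3=0xd2  N=0 Z=0
after  6: x0=0x3c x1=0x07 x2=0x07 x3=0xd2  N=0 Z=0
after  7: x0=0x3c x1=0x0e x2=0x07 x3=0xd2  N=0 Z=0
after  8: x0=0x0f x1=0x0e x2=0x07 x3=0xd2  N=0 Z=0
-- IRQ taken; context saved, return-PC = 9 --

SAVED = 0x07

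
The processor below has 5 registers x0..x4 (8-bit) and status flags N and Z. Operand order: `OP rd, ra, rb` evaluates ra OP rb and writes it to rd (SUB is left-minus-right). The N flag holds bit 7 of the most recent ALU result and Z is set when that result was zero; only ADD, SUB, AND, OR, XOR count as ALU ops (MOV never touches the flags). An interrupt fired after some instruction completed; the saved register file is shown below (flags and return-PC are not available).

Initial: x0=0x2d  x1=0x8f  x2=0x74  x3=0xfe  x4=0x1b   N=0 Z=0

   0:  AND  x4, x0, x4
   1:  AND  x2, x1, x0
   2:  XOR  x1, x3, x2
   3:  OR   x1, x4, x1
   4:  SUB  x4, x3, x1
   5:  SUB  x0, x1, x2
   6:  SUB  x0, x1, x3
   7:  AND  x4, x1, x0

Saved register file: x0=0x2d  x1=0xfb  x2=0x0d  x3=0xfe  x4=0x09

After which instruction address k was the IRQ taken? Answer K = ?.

after  0: x0=0x2d x1=0x8f x2=0x74 x3=0xfe x4=0x09  N=0 Z=0
after  1: x0=0x2d x1=0x8f x2=0x0d x3=0xfe x4=0x09  N=0 Z=0
after  2: x0=0x2d x1=0xf3 x2=0x0d x3=0xfe x4=0x09  N=1 Z=0
after  3: x0=0x2d x1=0xfb x2=0x0d x3=0xfe x4=0x09  N=1 Z=0
-- IRQ taken; context saved, return-PC = 4 --

K = 3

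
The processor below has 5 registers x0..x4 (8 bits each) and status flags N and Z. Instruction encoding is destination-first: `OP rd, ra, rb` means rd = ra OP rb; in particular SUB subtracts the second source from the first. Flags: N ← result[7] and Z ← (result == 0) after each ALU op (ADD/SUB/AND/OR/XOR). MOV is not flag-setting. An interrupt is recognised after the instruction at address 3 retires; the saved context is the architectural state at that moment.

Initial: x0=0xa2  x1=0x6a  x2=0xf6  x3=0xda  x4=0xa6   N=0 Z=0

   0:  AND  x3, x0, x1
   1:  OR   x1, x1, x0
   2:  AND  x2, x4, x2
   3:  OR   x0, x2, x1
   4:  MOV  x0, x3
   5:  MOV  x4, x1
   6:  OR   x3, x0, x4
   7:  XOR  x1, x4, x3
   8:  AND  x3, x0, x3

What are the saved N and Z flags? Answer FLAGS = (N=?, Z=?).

after  0: x0=0xa2 x1=0x6a x2=0xf6 x3=0x22 x4=0xa6  N=0 Z=0
after  1: x0=0xa2 x1=0xea x2=0xf6 x3=0x22 x4=0xa6  N=1 Z=0
after  2: x0=0xa2 x1=0xea x2=0xa6 x3=0x22 x4=0xa6  N=1 Z=0
after  3: x0=0xee x1=0xea x2=0xa6 x3=0x22 x4=0xa6  N=1 Z=0
-- IRQ taken; context saved, return-PC = 4 --

FLAGS = (N=1, Z=0)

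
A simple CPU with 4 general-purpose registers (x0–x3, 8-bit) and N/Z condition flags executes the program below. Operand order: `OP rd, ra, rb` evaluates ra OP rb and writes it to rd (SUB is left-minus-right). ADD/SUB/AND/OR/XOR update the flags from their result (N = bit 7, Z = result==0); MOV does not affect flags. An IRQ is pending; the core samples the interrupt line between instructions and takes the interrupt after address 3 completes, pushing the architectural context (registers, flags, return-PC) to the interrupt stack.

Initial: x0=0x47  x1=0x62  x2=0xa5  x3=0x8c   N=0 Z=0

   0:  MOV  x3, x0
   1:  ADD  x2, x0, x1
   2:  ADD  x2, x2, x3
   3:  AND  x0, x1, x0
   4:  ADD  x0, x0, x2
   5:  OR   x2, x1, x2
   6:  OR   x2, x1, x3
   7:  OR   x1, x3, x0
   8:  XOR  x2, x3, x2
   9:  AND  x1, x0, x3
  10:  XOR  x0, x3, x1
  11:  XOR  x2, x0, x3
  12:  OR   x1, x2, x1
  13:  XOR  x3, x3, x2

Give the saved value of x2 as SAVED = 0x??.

after  0: x0=0x47 x1=0x62 x2=0xa5 x3=0x47  N=0 Z=0
after  1: x0=0x47 x1=0x62 x2=0xa9 x3=0x47  N=1 Z=0
after  2: x0=0x47 x1=0x62 x2=0xf0 x3=0x47  N=1 Z=0
after  3: x0=0x42 x1=0x62 x2=0xf0 x3=0x47  N=0 Z=0
-- IRQ taken; context saved, return-PC = 4 --

SAVED = 0xf0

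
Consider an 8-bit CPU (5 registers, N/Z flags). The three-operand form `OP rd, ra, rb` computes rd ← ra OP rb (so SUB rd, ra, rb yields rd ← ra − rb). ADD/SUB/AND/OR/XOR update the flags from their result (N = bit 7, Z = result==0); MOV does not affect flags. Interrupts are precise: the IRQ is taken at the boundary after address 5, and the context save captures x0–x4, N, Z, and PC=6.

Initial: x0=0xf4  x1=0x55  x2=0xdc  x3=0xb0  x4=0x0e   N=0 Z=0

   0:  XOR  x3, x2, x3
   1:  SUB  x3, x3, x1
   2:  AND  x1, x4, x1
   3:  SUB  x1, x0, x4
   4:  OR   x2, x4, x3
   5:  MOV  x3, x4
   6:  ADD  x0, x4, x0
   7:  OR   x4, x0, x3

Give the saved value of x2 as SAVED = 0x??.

SAVED = 0x1f

after  0: x0=0xf4 x1=0x55 x2=0xdc x3=0x6c x4=0x0e  N=0 Z=0
after  1: x0=0xf4 x1=0x55 x2=0xdc x3=0x17 x4=0x0e  N=0 Z=0
after  2: x0=0xf4 x1=0x04 x2=0xdc x3=0x17 x4=0x0e  N=0 Z=0
after  3: x0=0xf4 x1=0xe6 x2=0xdc x3=0x17 x4=0x0e  N=1 Z=0
after  4: x0=0xf4 x1=0xe6 x2=0x1f x3=0x17 x4=0x0e  N=0 Z=0
after  5: x0=0xf4 x1=0xe6 x2=0x1f x3=0x0e x4=0x0e  N=0 Z=0
-- IRQ taken; context saved, return-PC = 6 --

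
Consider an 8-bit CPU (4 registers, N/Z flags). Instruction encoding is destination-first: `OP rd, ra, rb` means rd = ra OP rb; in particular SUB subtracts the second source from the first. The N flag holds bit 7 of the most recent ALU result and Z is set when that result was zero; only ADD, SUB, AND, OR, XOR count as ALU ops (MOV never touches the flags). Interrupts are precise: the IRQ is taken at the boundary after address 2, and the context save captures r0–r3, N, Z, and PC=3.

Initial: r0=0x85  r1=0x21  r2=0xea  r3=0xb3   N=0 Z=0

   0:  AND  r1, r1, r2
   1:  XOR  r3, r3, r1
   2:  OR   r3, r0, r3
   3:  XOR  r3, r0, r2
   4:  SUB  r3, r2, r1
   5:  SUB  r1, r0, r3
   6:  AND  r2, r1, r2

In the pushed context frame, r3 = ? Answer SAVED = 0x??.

SAVED = 0x97

after  0: r0=0x85 r1=0x20 r2=0xea r3=0xb3  N=0 Z=0
after  1: r0=0x85 r1=0x20 r2=0xea r3=0x93  N=1 Z=0
after  2: r0=0x85 r1=0x20 r2=0xea r3=0x97  N=1 Z=0
-- IRQ taken; context saved, return-PC = 3 --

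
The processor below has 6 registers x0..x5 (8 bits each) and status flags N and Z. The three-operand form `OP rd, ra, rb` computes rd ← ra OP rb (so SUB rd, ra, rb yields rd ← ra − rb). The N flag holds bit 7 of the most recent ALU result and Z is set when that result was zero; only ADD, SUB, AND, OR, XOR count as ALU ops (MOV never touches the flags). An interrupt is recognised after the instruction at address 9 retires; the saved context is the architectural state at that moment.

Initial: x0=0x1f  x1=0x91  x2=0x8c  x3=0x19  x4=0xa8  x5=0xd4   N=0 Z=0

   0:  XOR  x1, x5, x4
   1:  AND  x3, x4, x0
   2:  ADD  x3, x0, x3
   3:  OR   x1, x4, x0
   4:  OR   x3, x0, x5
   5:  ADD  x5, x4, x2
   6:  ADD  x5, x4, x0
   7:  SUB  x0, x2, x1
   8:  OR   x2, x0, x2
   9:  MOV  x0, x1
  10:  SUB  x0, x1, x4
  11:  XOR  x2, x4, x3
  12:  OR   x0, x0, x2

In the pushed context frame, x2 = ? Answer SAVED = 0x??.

SAVED = 0xcd

after  0: x0=0x1f x1=0x7c x2=0x8c x3=0x19 x4=0xa8 x5=0xd4  N=0 Z=0
after  1: x0=0x1f x1=0x7c x2=0x8c x3=0x08 x4=0xa8 x5=0xd4  N=0 Z=0
after  2: x0=0x1f x1=0x7c x2=0x8c x3=0x27 x4=0xa8 x5=0xd4  N=0 Z=0
after  3: x0=0x1f x1=0xbf x2=0x8c x3=0x27 x4=0xa8 x5=0xd4  N=1 Z=0
after  4: x0=0x1f x1=0xbf x2=0x8c x3=0xdf x4=0xa8 x5=0xd4  N=1 Z=0
after  5: x0=0x1f x1=0xbf x2=0x8c x3=0xdf x4=0xa8 x5=0x34  N=0 Z=0
after  6: x0=0x1f x1=0xbf x2=0x8c x3=0xdf x4=0xa8 x5=0xc7  N=1 Z=0
after  7: x0=0xcd x1=0xbf x2=0x8c x3=0xdf x4=0xa8 x5=0xc7  N=1 Z=0
after  8: x0=0xcd x1=0xbf x2=0xcd x3=0xdf x4=0xa8 x5=0xc7  N=1 Z=0
after  9: x0=0xbf x1=0xbf x2=0xcd x3=0xdf x4=0xa8 x5=0xc7  N=1 Z=0
-- IRQ taken; context saved, return-PC = 10 --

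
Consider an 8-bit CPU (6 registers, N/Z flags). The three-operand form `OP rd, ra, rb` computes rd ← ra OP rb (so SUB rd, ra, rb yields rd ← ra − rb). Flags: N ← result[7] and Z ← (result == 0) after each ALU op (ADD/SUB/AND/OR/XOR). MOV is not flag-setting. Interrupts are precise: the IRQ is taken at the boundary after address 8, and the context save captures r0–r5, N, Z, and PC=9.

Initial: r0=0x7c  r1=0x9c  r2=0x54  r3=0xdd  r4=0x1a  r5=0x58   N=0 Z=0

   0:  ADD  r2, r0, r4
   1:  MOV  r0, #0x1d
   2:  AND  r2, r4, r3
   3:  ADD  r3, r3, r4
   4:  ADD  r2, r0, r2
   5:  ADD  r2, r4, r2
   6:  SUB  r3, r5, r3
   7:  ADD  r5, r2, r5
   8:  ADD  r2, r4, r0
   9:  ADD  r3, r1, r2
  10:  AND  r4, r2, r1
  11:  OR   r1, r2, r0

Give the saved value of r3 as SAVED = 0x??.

after  0: r0=0x7c r1=0x9c r2=0x96 r3=0xdd r4=0x1a r5=0x58  N=1 Z=0
after  1: r0=0x1d r1=0x9c r2=0x96 r3=0xdd r4=0x1a r5=0x58  N=1 Z=0
after  2: r0=0x1d r1=0x9c r2=0x18 r3=0xdd r4=0x1a r5=0x58  N=0 Z=0
after  3: r0=0x1d r1=0x9c r2=0x18 r3=0xf7 r4=0x1a r5=0x58  N=1 Z=0
after  4: r0=0x1d r1=0x9c r2=0x35 r3=0xf7 r4=0x1a r5=0x58  N=0 Z=0
after  5: r0=0x1d r1=0x9c r2=0x4f r3=0xf7 r4=0x1a r5=0x58  N=0 Z=0
after  6: r0=0x1d r1=0x9c r2=0x4f r3=0x61 r4=0x1a r5=0x58  N=0 Z=0
after  7: r0=0x1d r1=0x9c r2=0x4f r3=0x61 r4=0x1a r5=0xa7  N=1 Z=0
after  8: r0=0x1d r1=0x9c r2=0x37 r3=0x61 r4=0x1a r5=0xa7  N=0 Z=0
-- IRQ taken; context saved, return-PC = 9 --

SAVED = 0x61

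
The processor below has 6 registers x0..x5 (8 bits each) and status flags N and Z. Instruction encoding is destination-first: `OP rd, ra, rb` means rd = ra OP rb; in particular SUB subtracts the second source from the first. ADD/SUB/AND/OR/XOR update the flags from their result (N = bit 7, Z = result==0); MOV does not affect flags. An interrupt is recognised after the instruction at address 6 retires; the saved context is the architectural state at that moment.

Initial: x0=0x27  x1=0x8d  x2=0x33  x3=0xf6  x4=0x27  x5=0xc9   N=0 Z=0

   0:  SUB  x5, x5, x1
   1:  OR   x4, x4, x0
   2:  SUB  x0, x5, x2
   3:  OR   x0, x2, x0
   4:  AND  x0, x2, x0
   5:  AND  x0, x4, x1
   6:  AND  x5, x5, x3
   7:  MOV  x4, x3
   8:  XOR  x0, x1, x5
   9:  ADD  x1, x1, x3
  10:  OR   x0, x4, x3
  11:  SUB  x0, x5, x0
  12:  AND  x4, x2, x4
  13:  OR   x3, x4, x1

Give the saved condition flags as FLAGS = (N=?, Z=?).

after  0: x0=0x27 x1=0x8d x2=0x33 x3=0xf6 x4=0x27 x5=0x3c  N=0 Z=0
after  1: x0=0x27 x1=0x8d x2=0x33 x3=0xf6 x4=0x27 x5=0x3c  N=0 Z=0
after  2: x0=0x09 x1=0x8d x2=0x33 x3=0xf6 x4=0x27 x5=0x3c  N=0 Z=0
after  3: x0=0x3b x1=0x8d x2=0x33 x3=0xf6 x4=0x27 x5=0x3c  N=0 Z=0
after  4: x0=0x33 x1=0x8d x2=0x33 x3=0xf6 x4=0x27 x5=0x3c  N=0 Z=0
after  5: x0=0x05 x1=0x8d x2=0x33 x3=0xf6 x4=0x27 x5=0x3c  N=0 Z=0
after  6: x0=0x05 x1=0x8d x2=0x33 x3=0xf6 x4=0x27 x5=0x34  N=0 Z=0
-- IRQ taken; context saved, return-PC = 7 --

FLAGS = (N=0, Z=0)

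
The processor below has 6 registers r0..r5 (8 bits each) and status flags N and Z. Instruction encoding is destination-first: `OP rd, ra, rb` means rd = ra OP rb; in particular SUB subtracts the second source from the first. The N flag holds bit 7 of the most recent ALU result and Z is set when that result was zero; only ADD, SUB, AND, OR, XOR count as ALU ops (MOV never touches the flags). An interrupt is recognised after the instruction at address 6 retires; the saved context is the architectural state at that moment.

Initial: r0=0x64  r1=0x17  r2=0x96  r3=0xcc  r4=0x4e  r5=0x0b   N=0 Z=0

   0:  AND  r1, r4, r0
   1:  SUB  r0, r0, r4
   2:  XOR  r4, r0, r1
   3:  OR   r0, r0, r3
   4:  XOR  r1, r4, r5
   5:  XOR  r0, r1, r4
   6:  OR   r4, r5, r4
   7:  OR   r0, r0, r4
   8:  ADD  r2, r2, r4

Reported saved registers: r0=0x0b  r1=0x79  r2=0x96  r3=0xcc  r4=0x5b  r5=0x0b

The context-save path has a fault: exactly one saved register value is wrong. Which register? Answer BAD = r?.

after  0: r0=0x64 r1=0x44 r2=0x96 r3=0xcc r4=0x4e r5=0x0b  N=0 Z=0
after  1: r0=0x16 r1=0x44 r2=0x96 r3=0xcc r4=0x4e r5=0x0b  N=0 Z=0
after  2: r0=0x16 r1=0x44 r2=0x96 r3=0xcc r4=0x52 r5=0x0b  N=0 Z=0
after  3: r0=0xde r1=0x44 r2=0x96 r3=0xcc r4=0x52 r5=0x0b  N=1 Z=0
after  4: r0=0xde r1=0x59 r2=0x96 r3=0xcc r4=0x52 r5=0x0b  N=0 Z=0
after  5: r0=0x0b r1=0x59 r2=0x96 r3=0xcc r4=0x52 r5=0x0b  N=0 Z=0
after  6: r0=0x0b r1=0x59 r2=0x96 r3=0xcc r4=0x5b r5=0x0b  N=0 Z=0
-- IRQ taken; context saved, return-PC = 7 --
mismatch: r1: reported 0x79 vs actual 0x59

BAD = r1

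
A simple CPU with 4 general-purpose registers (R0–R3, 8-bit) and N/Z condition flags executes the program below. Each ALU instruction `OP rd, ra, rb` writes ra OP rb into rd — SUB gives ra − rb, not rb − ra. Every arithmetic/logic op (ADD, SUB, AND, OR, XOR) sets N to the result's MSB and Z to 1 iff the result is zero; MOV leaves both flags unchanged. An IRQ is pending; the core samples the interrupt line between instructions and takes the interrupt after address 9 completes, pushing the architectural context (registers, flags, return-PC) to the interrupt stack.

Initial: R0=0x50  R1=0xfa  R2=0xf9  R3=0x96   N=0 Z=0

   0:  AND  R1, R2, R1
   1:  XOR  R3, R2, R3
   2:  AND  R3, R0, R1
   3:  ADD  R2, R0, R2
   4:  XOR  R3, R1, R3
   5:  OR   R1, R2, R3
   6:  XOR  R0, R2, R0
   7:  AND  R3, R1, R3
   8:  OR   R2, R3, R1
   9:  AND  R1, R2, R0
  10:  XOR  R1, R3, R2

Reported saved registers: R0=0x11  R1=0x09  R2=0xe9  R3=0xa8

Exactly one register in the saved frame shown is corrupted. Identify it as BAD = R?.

after  0: R0=0x50 R1=0xf8 R2=0xf9 R3=0x96  N=1 Z=0
after  1: R0=0x50 R1=0xf8 R2=0xf9 R3=0x6f  N=0 Z=0
after  2: R0=0x50 R1=0xf8 R2=0xf9 R3=0x50  N=0 Z=0
after  3: R0=0x50 R1=0xf8 R2=0x49 R3=0x50  N=0 Z=0
after  4: R0=0x50 R1=0xf8 R2=0x49 R3=0xa8  N=1 Z=0
after  5: R0=0x50 R1=0xe9 R2=0x49 R3=0xa8  N=1 Z=0
after  6: R0=0x19 R1=0xe9 R2=0x49 R3=0xa8  N=0 Z=0
after  7: R0=0x19 R1=0xe9 R2=0x49 R3=0xa8  N=1 Z=0
after  8: R0=0x19 R1=0xe9 R2=0xe9 R3=0xa8  N=1 Z=0
after  9: R0=0x19 R1=0x09 R2=0xe9 R3=0xa8  N=0 Z=0
-- IRQ taken; context saved, return-PC = 10 --
mismatch: R0: reported 0x11 vs actual 0x19

BAD = R0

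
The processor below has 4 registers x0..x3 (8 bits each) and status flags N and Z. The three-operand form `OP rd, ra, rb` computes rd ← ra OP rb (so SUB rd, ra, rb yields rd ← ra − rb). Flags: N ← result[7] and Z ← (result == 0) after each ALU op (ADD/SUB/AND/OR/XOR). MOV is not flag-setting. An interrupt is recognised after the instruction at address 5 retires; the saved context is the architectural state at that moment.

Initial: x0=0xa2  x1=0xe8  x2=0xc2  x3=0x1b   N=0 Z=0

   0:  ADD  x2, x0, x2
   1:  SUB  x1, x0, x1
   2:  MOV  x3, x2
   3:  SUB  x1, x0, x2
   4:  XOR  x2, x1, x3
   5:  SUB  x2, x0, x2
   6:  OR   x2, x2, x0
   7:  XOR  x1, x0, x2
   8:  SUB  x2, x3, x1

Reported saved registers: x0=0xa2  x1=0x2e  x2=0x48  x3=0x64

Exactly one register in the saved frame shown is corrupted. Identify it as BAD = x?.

after  0: x0=0xa2 x1=0xe8 x2=0x64 x3=0x1b  N=0 Z=0
after  1: x0=0xa2 x1=0xba x2=0x64 x3=0x1b  N=1 Z=0
after  2: x0=0xa2 x1=0xba x2=0x64 x3=0x64  N=1 Z=0
after  3: x0=0xa2 x1=0x3e x2=0x64 x3=0x64  N=0 Z=0
after  4: x0=0xa2 x1=0x3e x2=0x5a x3=0x64  N=0 Z=0
after  5: x0=0xa2 x1=0x3e x2=0x48 x3=0x64  N=0 Z=0
-- IRQ taken; context saved, return-PC = 6 --
mismatch: x1: reported 0x2e vs actual 0x3e

BAD = x1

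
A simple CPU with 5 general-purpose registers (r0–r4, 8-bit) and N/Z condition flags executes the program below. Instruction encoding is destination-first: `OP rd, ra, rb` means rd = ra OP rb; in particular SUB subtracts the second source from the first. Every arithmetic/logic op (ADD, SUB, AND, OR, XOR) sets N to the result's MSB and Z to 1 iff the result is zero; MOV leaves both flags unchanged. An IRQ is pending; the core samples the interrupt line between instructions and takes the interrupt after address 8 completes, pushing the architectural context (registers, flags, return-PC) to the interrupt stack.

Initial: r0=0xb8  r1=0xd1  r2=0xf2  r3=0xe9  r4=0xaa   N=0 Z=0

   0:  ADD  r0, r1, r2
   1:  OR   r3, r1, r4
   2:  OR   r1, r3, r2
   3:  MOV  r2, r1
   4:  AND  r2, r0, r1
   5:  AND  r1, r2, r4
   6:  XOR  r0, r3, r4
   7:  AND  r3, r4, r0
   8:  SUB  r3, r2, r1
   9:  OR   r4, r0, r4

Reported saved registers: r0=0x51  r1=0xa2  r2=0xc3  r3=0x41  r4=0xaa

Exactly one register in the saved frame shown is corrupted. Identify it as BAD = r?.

BAD = r1

after  0: r0=0xc3 r1=0xd1 r2=0xf2 r3=0xe9 r4=0xaa  N=1 Z=0
after  1: r0=0xc3 r1=0xd1 r2=0xf2 r3=0xfb r4=0xaa  N=1 Z=0
after  2: r0=0xc3 r1=0xfb r2=0xf2 r3=0xfb r4=0xaa  N=1 Z=0
after  3: r0=0xc3 r1=0xfb r2=0xfb r3=0xfb r4=0xaa  N=1 Z=0
after  4: r0=0xc3 r1=0xfb r2=0xc3 r3=0xfb r4=0xaa  N=1 Z=0
after  5: r0=0xc3 r1=0x82 r2=0xc3 r3=0xfb r4=0xaa  N=1 Z=0
after  6: r0=0x51 r1=0x82 r2=0xc3 r3=0xfb r4=0xaa  N=0 Z=0
after  7: r0=0x51 r1=0x82 r2=0xc3 r3=0x00 r4=0xaa  N=0 Z=1
after  8: r0=0x51 r1=0x82 r2=0xc3 r3=0x41 r4=0xaa  N=0 Z=0
-- IRQ taken; context saved, return-PC = 9 --
mismatch: r1: reported 0xa2 vs actual 0x82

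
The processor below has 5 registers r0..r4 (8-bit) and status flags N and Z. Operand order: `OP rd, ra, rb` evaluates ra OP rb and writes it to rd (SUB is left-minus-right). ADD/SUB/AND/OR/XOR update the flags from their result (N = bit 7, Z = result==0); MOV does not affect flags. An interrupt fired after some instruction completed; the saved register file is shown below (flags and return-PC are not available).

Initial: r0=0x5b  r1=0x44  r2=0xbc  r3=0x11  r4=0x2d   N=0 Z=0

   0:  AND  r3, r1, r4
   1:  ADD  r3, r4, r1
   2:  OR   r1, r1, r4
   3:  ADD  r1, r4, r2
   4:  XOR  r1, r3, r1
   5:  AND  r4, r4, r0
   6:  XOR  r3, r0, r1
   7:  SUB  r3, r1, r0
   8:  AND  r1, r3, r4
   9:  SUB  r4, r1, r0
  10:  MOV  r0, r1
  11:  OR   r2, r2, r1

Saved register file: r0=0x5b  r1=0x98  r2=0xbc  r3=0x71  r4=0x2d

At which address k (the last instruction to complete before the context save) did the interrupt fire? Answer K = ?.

K = 4

after  0: r0=0x5b r1=0x44 r2=0xbc r3=0x04 r4=0x2d  N=0 Z=0
after  1: r0=0x5b r1=0x44 r2=0xbc r3=0x71 r4=0x2d  N=0 Z=0
after  2: r0=0x5b r1=0x6d r2=0xbc r3=0x71 r4=0x2d  N=0 Z=0
after  3: r0=0x5b r1=0xe9 r2=0xbc r3=0x71 r4=0x2d  N=1 Z=0
after  4: r0=0x5b r1=0x98 r2=0xbc r3=0x71 r4=0x2d  N=1 Z=0
-- IRQ taken; context saved, return-PC = 5 --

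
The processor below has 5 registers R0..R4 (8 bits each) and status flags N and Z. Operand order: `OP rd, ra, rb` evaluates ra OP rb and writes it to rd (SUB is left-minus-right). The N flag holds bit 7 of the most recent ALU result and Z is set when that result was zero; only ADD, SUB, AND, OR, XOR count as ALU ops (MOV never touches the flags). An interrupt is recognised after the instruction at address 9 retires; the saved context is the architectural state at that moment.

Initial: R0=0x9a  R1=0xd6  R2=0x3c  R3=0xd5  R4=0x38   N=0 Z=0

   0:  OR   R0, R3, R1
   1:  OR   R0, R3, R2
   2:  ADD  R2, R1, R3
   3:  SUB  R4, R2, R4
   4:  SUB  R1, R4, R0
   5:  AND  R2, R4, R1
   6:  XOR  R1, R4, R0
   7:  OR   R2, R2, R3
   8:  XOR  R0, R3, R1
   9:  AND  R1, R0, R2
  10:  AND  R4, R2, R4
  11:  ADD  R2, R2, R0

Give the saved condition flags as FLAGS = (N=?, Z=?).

FLAGS = (N=0, Z=0)

after  0: R0=0xd7 R1=0xd6 R2=0x3c R3=0xd5 R4=0x38  N=1 Z=0
after  1: R0=0xfd R1=0xd6 R2=0x3c R3=0xd5 R4=0x38  N=1 Z=0
after  2: R0=0xfd R1=0xd6 R2=0xab R3=0xd5 R4=0x38  N=1 Z=0
after  3: R0=0xfd R1=0xd6 R2=0xab R3=0xd5 R4=0x73  N=0 Z=0
after  4: R0=0xfd R1=0x76 R2=0xab R3=0xd5 R4=0x73  N=0 Z=0
after  5: R0=0xfd R1=0x76 R2=0x72 R3=0xd5 R4=0x73  N=0 Z=0
after  6: R0=0xfd R1=0x8e R2=0x72 R3=0xd5 R4=0x73  N=1 Z=0
after  7: R0=0xfd R1=0x8e R2=0xf7 R3=0xd5 R4=0x73  N=1 Z=0
after  8: R0=0x5b R1=0x8e R2=0xf7 R3=0xd5 R4=0x73  N=0 Z=0
after  9: R0=0x5b R1=0x53 R2=0xf7 R3=0xd5 R4=0x73  N=0 Z=0
-- IRQ taken; context saved, return-PC = 10 --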